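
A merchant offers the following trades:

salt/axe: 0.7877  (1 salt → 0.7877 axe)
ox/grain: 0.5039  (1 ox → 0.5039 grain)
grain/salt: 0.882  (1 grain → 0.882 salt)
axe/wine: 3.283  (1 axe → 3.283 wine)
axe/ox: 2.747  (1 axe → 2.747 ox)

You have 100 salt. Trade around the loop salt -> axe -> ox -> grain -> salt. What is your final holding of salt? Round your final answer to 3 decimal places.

96.168

100 salt × 0.7877 = 78.77 axe
78.77 axe × 2.747 = 216.38119 ox
216.38119 ox × 0.5039 = 109.034481641 grain
109.034481641 grain × 0.882 = 96.168412807362 salt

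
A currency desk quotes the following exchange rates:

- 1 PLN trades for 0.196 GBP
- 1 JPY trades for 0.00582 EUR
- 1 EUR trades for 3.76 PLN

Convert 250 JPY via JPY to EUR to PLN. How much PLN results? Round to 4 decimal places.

5.4708

250 JPY × 0.00582 = 1.455 EUR
1.455 EUR × 3.76 = 5.4708 PLN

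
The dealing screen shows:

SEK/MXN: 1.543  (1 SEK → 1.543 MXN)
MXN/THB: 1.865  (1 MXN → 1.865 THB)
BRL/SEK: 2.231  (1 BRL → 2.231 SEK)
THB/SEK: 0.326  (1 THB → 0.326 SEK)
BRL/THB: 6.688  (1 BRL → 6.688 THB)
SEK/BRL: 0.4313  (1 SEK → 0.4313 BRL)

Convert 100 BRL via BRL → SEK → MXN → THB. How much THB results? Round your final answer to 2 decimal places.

100 BRL × 2.231 = 223.1 SEK
223.1 SEK × 1.543 = 344.2433 MXN
344.2433 MXN × 1.865 = 642.0137545 THB

642.01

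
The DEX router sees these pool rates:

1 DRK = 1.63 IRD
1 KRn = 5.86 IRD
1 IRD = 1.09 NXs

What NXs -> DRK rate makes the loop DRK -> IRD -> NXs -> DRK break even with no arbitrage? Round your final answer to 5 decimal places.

0.56284

Known legs of the cycle: 1.63 × 1.09 = 1.7767
For no arbitrage the full-cycle product must be 1, so the missing rate is 1 / 1.7767 ≈ 0.5628412.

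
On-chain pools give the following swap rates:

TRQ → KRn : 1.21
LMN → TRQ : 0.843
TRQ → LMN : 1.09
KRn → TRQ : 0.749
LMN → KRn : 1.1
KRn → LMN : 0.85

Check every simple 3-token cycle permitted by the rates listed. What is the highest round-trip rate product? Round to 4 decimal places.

0.8981

TRQ→LMN→KRn→TRQ: 1.09 × 1.1 × 0.749 = 0.89805
TRQ→KRn→LMN→TRQ: 1.21 × 0.85 × 0.843 = 0.86703
Maximum is TRQ→LMN→KRn→TRQ at 0.8981; no arbitrage — every cycle loses value.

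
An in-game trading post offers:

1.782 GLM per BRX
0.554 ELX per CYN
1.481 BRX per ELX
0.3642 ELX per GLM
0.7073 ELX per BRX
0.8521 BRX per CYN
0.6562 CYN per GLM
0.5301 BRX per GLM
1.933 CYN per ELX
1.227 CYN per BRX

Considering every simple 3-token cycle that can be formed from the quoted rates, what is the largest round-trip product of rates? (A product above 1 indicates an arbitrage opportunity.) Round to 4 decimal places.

BRX→ELX→CYN→BRX: 0.7073 × 1.933 × 0.8521 = 1.16500
BRX→CYN→ELX→BRX: 1.227 × 0.554 × 1.481 = 1.00672
BRX→GLM→CYN→BRX: 1.782 × 0.6562 × 0.8521 = 0.99640
BRX→GLM→ELX→BRX: 1.782 × 0.3642 × 1.481 = 0.96118
Maximum is BRX→ELX→CYN→BRX at 1.1650; arbitrage exists.

1.1650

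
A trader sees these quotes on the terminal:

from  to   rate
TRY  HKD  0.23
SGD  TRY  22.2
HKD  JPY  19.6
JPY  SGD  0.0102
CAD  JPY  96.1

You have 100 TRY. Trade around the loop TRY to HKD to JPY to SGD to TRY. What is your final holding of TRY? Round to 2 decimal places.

100 TRY × 0.23 = 23 HKD
23 HKD × 19.6 = 450.8 JPY
450.8 JPY × 0.0102 = 4.59816 SGD
4.59816 SGD × 22.2 = 102.079152 TRY

102.08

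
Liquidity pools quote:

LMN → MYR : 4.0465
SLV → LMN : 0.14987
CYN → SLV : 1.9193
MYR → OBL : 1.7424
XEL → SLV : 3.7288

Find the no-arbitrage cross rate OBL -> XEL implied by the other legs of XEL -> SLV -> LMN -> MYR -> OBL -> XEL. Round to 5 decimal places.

Known legs of the cycle: 3.7288 × 0.14987 × 4.0465 × 1.7424 = 3.9401359267951296
For no arbitrage the full-cycle product must be 1, so the missing rate is 1 / 3.9401359267951296 ≈ 0.2537984.

0.25380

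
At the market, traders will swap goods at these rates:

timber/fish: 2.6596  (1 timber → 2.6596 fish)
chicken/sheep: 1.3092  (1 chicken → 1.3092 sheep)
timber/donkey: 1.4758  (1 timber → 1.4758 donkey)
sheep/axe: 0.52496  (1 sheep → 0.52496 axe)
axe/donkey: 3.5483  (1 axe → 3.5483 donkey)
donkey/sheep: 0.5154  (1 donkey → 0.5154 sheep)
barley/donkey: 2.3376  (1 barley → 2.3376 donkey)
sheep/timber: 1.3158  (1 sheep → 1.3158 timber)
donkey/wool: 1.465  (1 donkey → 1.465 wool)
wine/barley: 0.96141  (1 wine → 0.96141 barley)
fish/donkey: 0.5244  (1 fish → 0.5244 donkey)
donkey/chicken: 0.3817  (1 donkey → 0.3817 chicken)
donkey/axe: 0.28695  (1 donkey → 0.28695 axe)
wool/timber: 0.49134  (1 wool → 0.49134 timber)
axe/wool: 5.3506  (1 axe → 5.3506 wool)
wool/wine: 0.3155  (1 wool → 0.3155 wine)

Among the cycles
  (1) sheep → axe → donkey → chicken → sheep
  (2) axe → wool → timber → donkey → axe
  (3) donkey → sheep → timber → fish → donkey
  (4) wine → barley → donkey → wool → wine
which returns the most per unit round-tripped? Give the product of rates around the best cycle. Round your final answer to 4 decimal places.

1.1133

(1) 0.52496 × 3.5483 × 0.3817 × 1.3092 = 0.93084
(2) 5.3506 × 0.49134 × 1.4758 × 0.28695 = 1.11332
(3) 0.5154 × 1.3158 × 2.6596 × 0.5244 = 0.94583
(4) 0.96141 × 2.3376 × 1.465 × 0.3155 = 1.03876
Highest is cycle (2) at 1.1133 (>1, arbitrage).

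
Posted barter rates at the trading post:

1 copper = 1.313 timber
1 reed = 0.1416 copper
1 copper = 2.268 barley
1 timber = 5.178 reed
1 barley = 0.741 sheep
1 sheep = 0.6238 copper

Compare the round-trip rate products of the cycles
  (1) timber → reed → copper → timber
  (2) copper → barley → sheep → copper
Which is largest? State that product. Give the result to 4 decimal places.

1.0484

(1) 5.178 × 0.1416 × 1.313 = 0.96270
(2) 2.268 × 0.741 × 0.6238 = 1.04835
Highest is cycle (2) at 1.0484 (>1, arbitrage).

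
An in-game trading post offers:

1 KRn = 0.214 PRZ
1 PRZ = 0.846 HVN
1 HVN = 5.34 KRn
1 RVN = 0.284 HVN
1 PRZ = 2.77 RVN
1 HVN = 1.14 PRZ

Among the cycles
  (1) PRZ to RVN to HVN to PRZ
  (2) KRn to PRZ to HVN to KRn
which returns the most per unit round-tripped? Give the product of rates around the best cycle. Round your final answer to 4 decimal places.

(1) 2.77 × 0.284 × 1.14 = 0.89682
(2) 0.214 × 0.846 × 5.34 = 0.96677
Highest is cycle (2) at 0.9668 (≤1, no arbitrage).

0.9668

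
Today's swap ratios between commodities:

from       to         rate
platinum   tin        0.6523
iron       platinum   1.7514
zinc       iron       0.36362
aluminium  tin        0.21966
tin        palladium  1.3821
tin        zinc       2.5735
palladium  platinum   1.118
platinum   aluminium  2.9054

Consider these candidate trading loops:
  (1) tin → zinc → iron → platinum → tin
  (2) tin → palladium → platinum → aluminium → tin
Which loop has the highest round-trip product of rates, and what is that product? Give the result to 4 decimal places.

(1) 2.5735 × 0.36362 × 1.7514 × 0.6523 = 1.06907
(2) 1.3821 × 1.118 × 2.9054 × 0.21966 = 0.98614
Highest is cycle (1) at 1.0691 (>1, arbitrage).

1.0691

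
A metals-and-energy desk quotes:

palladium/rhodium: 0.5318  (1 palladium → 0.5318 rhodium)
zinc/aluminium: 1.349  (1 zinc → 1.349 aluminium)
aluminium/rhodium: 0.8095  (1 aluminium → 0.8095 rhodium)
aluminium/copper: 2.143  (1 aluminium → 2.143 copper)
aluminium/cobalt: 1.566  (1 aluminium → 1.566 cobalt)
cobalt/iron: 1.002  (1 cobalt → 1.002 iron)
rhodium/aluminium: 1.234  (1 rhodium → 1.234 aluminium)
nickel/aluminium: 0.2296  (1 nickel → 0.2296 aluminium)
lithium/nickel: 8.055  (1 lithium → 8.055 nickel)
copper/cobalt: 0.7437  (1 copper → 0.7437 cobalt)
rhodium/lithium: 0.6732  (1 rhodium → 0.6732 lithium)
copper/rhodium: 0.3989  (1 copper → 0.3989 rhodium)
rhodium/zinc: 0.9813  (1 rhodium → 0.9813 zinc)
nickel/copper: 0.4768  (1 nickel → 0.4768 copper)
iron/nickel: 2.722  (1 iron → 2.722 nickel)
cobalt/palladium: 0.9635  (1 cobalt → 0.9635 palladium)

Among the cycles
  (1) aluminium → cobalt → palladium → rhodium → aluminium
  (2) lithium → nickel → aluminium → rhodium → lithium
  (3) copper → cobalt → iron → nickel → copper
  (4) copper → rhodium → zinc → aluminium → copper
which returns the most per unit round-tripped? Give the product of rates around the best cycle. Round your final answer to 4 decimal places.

1.1316

(1) 1.566 × 0.9635 × 0.5318 × 1.234 = 0.99016
(2) 8.055 × 0.2296 × 0.8095 × 0.6732 = 1.00786
(3) 0.7437 × 1.002 × 2.722 × 0.4768 = 0.96714
(4) 0.3989 × 0.9813 × 1.349 × 2.143 = 1.13162
Highest is cycle (4) at 1.1316 (>1, arbitrage).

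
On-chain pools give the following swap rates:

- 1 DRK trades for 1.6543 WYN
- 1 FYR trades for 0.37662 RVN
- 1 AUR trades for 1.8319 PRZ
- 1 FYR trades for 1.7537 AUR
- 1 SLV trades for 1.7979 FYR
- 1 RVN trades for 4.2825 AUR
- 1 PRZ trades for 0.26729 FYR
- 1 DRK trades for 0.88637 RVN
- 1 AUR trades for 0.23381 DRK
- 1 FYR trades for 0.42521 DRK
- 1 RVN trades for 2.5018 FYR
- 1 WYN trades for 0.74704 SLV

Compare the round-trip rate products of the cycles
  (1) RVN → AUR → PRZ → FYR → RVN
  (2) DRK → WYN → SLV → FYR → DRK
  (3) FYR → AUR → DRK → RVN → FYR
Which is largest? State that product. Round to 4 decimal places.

0.9448

(1) 4.2825 × 1.8319 × 0.26729 × 0.37662 = 0.78974
(2) 1.6543 × 0.74704 × 1.7979 × 0.42521 = 0.94477
(3) 1.7537 × 0.23381 × 0.88637 × 2.5018 = 0.90926
Highest is cycle (2) at 0.9448 (≤1, no arbitrage).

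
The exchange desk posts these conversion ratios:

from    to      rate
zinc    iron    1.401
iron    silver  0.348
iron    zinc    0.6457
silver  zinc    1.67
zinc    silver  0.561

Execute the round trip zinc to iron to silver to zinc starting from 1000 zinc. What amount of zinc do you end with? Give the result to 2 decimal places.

1000 zinc × 1.401 = 1401 iron
1401 iron × 0.348 = 487.548 silver
487.548 silver × 1.67 = 814.20516 zinc

814.21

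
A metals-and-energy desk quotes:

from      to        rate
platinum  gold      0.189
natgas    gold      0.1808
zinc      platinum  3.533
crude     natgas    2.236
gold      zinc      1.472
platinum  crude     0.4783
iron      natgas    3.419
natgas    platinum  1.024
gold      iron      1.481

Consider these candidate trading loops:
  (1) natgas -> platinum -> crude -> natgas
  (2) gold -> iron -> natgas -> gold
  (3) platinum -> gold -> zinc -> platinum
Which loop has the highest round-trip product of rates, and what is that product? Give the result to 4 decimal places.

(1) 1.024 × 0.4783 × 2.236 = 1.09515
(2) 1.481 × 3.419 × 0.1808 = 0.91549
(3) 0.189 × 1.472 × 3.533 = 0.98291
Highest is cycle (1) at 1.0951 (>1, arbitrage).

1.0951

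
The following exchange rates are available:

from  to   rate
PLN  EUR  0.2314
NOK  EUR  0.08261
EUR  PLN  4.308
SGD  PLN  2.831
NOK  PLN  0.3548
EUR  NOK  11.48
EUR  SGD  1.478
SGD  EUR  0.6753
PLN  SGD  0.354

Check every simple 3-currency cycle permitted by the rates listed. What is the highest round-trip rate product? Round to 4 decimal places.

PLN→SGD→EUR→PLN: 0.354 × 0.6753 × 4.308 = 1.02985
PLN→EUR→SGD→PLN: 0.2314 × 1.478 × 2.831 = 0.96823
PLN→EUR→NOK→PLN: 0.2314 × 11.48 × 0.3548 = 0.94252
Maximum is PLN→SGD→EUR→PLN at 1.0299; arbitrage exists.

1.0299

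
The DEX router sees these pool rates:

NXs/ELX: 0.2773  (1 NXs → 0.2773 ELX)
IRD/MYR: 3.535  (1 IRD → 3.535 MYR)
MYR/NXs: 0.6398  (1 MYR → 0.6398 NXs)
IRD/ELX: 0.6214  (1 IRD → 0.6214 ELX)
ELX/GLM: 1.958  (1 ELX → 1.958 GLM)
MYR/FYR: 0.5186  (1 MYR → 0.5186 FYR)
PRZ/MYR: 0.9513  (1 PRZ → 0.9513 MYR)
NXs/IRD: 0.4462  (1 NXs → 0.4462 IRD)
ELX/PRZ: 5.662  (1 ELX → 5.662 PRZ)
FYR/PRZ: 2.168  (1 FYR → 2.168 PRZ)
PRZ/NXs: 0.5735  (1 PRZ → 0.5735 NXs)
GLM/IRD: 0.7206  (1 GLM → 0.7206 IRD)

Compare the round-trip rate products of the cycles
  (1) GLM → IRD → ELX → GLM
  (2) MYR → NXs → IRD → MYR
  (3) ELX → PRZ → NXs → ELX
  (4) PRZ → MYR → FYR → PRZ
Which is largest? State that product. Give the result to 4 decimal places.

1.0696

(1) 0.7206 × 0.6214 × 1.958 = 0.87675
(2) 0.6398 × 0.4462 × 3.535 = 1.00917
(3) 5.662 × 0.5735 × 0.2773 = 0.90044
(4) 0.9513 × 0.5186 × 2.168 = 1.06957
Highest is cycle (4) at 1.0696 (>1, arbitrage).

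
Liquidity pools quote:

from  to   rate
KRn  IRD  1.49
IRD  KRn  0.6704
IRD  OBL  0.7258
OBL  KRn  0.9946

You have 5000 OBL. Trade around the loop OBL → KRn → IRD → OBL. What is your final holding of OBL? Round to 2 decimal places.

5000 OBL × 0.9946 = 4973 KRn
4973 KRn × 1.49 = 7409.77 IRD
7409.77 IRD × 0.7258 = 5378.011066 OBL

5378.01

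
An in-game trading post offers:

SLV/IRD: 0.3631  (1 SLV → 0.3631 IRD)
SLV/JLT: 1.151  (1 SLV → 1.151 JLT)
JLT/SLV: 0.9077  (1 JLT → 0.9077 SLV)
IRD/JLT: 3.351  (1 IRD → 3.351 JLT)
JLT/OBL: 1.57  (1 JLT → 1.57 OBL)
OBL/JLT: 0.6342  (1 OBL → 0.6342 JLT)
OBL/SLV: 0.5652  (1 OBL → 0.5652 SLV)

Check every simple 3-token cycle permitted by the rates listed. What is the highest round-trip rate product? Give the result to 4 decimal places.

1.1044

IRD→JLT→SLV→IRD: 3.351 × 0.9077 × 0.3631 = 1.10444
JLT→OBL→SLV→JLT: 1.57 × 0.5652 × 1.151 = 1.02136
Maximum is IRD→JLT→SLV→IRD at 1.1044; arbitrage exists.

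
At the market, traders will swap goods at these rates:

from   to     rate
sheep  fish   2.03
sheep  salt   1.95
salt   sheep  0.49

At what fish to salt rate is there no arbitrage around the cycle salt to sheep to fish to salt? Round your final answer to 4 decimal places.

Known legs of the cycle: 0.49 × 2.03 = 0.9947
For no arbitrage the full-cycle product must be 1, so the missing rate is 1 / 0.9947 ≈ 1.005328.

1.0053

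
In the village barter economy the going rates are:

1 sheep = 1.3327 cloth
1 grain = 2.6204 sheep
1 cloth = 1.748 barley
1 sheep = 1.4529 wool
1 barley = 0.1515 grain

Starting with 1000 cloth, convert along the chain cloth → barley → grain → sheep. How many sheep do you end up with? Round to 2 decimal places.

693.94

1000 cloth × 1.748 = 1748 barley
1748 barley × 0.1515 = 264.822 grain
264.822 grain × 2.6204 = 693.9395688 sheep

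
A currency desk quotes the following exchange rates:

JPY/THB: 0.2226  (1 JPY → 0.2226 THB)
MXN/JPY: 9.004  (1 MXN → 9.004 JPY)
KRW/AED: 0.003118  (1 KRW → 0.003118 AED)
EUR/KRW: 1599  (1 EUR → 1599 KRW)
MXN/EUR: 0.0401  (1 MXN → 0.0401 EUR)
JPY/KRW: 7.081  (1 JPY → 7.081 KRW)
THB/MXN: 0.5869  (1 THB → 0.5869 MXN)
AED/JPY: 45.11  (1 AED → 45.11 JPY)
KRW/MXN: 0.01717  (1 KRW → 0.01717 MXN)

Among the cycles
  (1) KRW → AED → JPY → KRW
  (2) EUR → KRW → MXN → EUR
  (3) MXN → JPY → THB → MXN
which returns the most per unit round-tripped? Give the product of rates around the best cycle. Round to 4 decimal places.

1.1763

(1) 0.003118 × 45.11 × 7.081 = 0.99596
(2) 1599 × 0.01717 × 0.0401 = 1.10094
(3) 9.004 × 0.2226 × 0.5869 = 1.17632
Highest is cycle (3) at 1.1763 (>1, arbitrage).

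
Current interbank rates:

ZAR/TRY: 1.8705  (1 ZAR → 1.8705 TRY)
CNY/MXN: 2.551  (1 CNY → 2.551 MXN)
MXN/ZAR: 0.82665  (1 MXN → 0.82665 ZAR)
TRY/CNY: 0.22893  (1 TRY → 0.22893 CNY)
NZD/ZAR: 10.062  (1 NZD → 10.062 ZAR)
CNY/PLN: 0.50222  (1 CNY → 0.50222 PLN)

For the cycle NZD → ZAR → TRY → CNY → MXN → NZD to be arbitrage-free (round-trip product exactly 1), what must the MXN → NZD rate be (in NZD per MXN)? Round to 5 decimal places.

Known legs of the cycle: 10.062 × 1.8705 × 0.22893 × 2.551 = 10.99145515701753
For no arbitrage the full-cycle product must be 1, so the missing rate is 1 / 10.99145515701753 ≈ 0.0909798.

0.09098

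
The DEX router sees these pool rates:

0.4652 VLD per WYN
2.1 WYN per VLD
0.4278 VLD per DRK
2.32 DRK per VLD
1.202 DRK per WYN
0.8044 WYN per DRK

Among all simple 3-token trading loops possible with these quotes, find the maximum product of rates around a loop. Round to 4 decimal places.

WYN→DRK→VLD→WYN: 1.202 × 0.4278 × 2.1 = 1.07985
WYN→VLD→DRK→WYN: 0.4652 × 2.32 × 0.8044 = 0.86816
Maximum is WYN→DRK→VLD→WYN at 1.0799; arbitrage exists.

1.0799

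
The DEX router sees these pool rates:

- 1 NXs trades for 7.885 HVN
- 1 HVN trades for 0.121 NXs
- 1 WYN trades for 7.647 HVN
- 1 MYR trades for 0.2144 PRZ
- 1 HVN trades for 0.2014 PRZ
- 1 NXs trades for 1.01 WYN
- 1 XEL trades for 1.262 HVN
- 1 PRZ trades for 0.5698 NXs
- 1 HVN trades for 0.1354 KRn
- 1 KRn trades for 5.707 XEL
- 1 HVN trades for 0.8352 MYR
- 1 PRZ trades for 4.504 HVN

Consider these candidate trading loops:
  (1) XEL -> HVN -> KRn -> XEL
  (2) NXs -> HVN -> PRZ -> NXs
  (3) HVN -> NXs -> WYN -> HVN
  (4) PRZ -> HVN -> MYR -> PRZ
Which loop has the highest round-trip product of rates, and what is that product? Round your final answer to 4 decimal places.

0.9752

(1) 1.262 × 0.1354 × 5.707 = 0.97518
(2) 7.885 × 0.2014 × 0.5698 = 0.90486
(3) 0.121 × 1.01 × 7.647 = 0.93454
(4) 4.504 × 0.8352 × 0.2144 = 0.80652
Highest is cycle (1) at 0.9752 (≤1, no arbitrage).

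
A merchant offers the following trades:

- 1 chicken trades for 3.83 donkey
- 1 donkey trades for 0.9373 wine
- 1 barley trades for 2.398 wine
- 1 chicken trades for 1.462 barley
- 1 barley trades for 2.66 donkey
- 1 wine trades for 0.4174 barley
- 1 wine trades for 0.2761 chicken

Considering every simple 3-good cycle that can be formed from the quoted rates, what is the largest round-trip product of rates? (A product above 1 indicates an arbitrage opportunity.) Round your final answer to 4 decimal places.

barley→donkey→wine→barley: 2.66 × 0.9373 × 0.4174 = 1.04067
wine→chicken→donkey→wine: 0.2761 × 3.83 × 0.9373 = 0.99116
barley→wine→chicken→barley: 2.398 × 0.2761 × 1.462 = 0.96797
Maximum is barley→donkey→wine→barley at 1.0407; arbitrage exists.

1.0407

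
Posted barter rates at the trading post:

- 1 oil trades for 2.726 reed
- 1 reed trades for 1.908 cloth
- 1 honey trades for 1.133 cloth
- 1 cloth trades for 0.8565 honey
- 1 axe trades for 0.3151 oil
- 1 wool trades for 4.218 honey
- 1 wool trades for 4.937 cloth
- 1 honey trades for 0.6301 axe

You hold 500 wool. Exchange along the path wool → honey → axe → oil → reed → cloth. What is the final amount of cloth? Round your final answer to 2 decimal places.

2177.90

500 wool × 4.218 = 2109 honey
2109 honey × 0.6301 = 1328.8809 axe
1328.8809 axe × 0.3151 = 418.73037159 oil
418.73037159 oil × 2.726 = 1141.45899295434 reed
1141.45899295434 reed × 1.908 = 2177.90375855688072 cloth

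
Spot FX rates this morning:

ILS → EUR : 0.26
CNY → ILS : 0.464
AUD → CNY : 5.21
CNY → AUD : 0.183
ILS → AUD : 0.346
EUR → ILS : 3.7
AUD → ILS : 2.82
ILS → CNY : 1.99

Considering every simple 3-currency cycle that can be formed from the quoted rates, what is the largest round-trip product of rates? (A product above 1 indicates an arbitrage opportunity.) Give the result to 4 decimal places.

ILS→CNY→AUD→ILS: 1.99 × 0.183 × 2.82 = 1.02696
ILS→AUD→CNY→ILS: 0.346 × 5.21 × 0.464 = 0.83643
Maximum is ILS→CNY→AUD→ILS at 1.0270; arbitrage exists.

1.0270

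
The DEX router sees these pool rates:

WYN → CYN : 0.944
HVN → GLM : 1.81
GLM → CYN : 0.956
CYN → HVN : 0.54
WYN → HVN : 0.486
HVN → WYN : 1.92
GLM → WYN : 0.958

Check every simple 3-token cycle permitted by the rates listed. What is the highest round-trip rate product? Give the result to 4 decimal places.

0.9787

WYN→CYN→HVN→WYN: 0.944 × 0.54 × 1.92 = 0.97874
HVN→GLM→CYN→HVN: 1.81 × 0.956 × 0.54 = 0.93439
WYN→HVN→GLM→WYN: 0.486 × 1.81 × 0.958 = 0.84271
Maximum is WYN→CYN→HVN→WYN at 0.9787; no arbitrage — every cycle loses value.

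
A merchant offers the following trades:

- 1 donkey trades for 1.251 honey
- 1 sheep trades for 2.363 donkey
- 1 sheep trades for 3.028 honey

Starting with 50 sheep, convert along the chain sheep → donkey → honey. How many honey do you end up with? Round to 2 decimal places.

147.81

50 sheep × 2.363 = 118.15 donkey
118.15 donkey × 1.251 = 147.80565 honey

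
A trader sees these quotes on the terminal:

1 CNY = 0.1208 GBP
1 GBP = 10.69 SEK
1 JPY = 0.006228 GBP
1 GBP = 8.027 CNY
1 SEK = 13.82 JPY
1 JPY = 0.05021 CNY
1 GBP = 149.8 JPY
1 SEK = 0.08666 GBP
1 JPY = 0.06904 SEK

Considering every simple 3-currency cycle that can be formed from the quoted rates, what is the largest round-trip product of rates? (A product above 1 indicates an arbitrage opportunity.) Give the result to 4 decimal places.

0.9201

JPY→GBP→SEK→JPY: 0.006228 × 10.69 × 13.82 = 0.92010
JPY→CNY→GBP→JPY: 0.05021 × 0.1208 × 149.8 = 0.90859
JPY→SEK→GBP→JPY: 0.06904 × 0.08666 × 149.8 = 0.89625
Maximum is JPY→GBP→SEK→JPY at 0.9201; no arbitrage — every cycle loses value.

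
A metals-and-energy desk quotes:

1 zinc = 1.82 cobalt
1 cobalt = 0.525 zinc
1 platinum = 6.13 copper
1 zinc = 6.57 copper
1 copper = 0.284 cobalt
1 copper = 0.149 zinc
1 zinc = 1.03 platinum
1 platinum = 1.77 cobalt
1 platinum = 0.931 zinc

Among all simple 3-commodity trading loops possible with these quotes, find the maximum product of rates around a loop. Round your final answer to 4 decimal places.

cobalt→zinc→copper→cobalt: 0.525 × 6.57 × 0.284 = 0.97959
cobalt→zinc→platinum→cobalt: 0.525 × 1.03 × 1.77 = 0.95713
zinc→platinum→copper→zinc: 1.03 × 6.13 × 0.149 = 0.94077
Maximum is cobalt→zinc→copper→cobalt at 0.9796; no arbitrage — every cycle loses value.

0.9796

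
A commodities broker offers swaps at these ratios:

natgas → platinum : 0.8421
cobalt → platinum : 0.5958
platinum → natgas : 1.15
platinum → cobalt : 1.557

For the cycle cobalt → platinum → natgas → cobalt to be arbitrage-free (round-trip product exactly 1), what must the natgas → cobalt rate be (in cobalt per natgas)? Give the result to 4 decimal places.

1.4595

Known legs of the cycle: 0.5958 × 1.15 = 0.68517
For no arbitrage the full-cycle product must be 1, so the missing rate is 1 / 0.68517 ≈ 1.459492.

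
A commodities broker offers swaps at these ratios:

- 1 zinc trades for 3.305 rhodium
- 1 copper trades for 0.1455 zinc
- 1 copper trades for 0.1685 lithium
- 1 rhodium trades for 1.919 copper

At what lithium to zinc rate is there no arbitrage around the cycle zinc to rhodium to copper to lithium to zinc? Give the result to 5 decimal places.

0.93574

Known legs of the cycle: 3.305 × 1.919 × 0.1685 = 1.0686767075
For no arbitrage the full-cycle product must be 1, so the missing rate is 1 / 1.0686767075 ≈ 0.9357367.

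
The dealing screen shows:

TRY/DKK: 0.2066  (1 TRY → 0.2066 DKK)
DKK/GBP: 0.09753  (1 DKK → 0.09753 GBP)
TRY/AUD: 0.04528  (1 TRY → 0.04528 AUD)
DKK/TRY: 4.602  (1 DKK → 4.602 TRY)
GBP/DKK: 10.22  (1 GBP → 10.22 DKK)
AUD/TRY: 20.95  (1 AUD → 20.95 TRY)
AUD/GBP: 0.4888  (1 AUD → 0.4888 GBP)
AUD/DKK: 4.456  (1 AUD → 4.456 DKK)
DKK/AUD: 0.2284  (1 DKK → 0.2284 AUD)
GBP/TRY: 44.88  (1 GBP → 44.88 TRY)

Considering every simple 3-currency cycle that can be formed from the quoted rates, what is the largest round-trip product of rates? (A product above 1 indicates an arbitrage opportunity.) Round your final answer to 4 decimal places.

GBP→DKK→AUD→GBP: 10.22 × 0.2284 × 0.4888 = 1.14098
TRY→AUD→GBP→TRY: 0.04528 × 0.4888 × 44.88 = 0.99332
TRY→DKK→AUD→TRY: 0.2066 × 0.2284 × 20.95 = 0.98858
TRY→AUD→DKK→TRY: 0.04528 × 4.456 × 4.602 = 0.92853
TRY→DKK→GBP→TRY: 0.2066 × 0.09753 × 44.88 = 0.90432
Maximum is GBP→DKK→AUD→GBP at 1.1410; arbitrage exists.

1.1410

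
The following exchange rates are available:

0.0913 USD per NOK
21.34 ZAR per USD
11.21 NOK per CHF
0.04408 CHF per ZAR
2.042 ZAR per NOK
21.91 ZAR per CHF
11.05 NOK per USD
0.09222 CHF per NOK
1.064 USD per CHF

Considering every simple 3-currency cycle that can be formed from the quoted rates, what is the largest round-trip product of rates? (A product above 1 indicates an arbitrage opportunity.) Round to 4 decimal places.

1.0842

CHF→USD→NOK→CHF: 1.064 × 11.05 × 0.09222 = 1.08425
CHF→NOK→ZAR→CHF: 11.21 × 2.042 × 0.04408 = 1.00903
CHF→USD→ZAR→CHF: 1.064 × 21.34 × 0.04408 = 1.00087
Maximum is CHF→USD→NOK→CHF at 1.0842; arbitrage exists.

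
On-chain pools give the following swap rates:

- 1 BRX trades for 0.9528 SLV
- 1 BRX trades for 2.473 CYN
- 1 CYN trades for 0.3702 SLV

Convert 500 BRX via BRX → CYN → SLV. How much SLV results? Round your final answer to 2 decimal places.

500 BRX × 2.473 = 1236.5 CYN
1236.5 CYN × 0.3702 = 457.7523 SLV

457.75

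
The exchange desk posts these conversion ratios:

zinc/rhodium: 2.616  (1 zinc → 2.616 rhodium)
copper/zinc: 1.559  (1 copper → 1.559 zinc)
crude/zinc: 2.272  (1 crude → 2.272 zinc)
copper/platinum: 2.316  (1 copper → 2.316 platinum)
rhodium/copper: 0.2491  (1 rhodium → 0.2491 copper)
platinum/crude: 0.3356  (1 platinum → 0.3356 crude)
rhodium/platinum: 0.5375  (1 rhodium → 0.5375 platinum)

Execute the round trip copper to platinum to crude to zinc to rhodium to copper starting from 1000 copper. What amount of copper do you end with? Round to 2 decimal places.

1150.75

1000 copper × 2.316 = 2316 platinum
2316 platinum × 0.3356 = 777.2496 crude
777.2496 crude × 2.272 = 1765.9110912 zinc
1765.9110912 zinc × 2.616 = 4619.6234145792 rhodium
4619.6234145792 rhodium × 0.2491 = 1150.74819257167872 copper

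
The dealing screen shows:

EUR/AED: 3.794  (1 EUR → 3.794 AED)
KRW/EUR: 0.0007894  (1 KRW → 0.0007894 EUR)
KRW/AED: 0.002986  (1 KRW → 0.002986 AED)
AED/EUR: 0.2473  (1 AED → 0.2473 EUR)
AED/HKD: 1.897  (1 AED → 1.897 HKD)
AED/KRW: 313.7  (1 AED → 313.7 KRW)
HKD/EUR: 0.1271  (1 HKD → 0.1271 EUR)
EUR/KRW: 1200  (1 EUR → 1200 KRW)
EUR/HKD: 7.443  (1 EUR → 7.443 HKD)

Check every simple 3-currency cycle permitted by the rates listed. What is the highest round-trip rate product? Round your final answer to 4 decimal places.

0.9395

AED→KRW→EUR→AED: 313.7 × 0.0007894 × 3.794 = 0.93953
HKD→EUR→AED→HKD: 0.1271 × 3.794 × 1.897 = 0.91477
AED→EUR→KRW→AED: 0.2473 × 1200 × 0.002986 = 0.88613
Maximum is AED→KRW→EUR→AED at 0.9395; no arbitrage — every cycle loses value.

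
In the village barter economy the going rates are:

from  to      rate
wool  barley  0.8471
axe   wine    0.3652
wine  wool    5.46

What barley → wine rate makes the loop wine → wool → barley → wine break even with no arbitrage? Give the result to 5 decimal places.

0.21621

Known legs of the cycle: 5.46 × 0.8471 = 4.625166
For no arbitrage the full-cycle product must be 1, so the missing rate is 1 / 4.625166 ≈ 0.2162085.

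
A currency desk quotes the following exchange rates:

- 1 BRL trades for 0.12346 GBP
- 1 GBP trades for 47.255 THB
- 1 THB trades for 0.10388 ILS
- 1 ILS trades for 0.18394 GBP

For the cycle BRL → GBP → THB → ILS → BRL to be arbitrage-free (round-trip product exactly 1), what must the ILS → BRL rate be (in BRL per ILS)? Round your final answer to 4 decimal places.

Known legs of the cycle: 0.12346 × 47.255 × 0.10388 = 0.606046546924
For no arbitrage the full-cycle product must be 1, so the missing rate is 1 / 0.606046546924 ≈ 1.650038.

1.6500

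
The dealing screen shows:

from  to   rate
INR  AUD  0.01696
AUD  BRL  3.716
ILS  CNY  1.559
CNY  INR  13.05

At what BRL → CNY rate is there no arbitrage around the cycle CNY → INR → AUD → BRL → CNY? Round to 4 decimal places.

1.2159

Known legs of the cycle: 13.05 × 0.01696 × 3.716 = 0.822454848
For no arbitrage the full-cycle product must be 1, so the missing rate is 1 / 0.822454848 ≈ 1.215872.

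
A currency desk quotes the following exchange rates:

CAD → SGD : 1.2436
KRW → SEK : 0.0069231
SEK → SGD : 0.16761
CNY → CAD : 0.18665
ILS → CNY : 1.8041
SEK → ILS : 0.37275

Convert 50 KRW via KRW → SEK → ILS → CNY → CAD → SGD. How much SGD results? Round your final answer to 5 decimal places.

50 KRW × 0.0069231 = 0.346155 SEK
0.346155 SEK × 0.37275 = 0.12902927625 ILS
0.12902927625 ILS × 1.8041 = 0.232781717282625 CNY
0.232781717282625 CNY × 0.18665 = 0.04344870753080195625 CAD
0.04344870753080195625 CAD × 1.2436 = 0.0540328126853053127925 SGD

0.05403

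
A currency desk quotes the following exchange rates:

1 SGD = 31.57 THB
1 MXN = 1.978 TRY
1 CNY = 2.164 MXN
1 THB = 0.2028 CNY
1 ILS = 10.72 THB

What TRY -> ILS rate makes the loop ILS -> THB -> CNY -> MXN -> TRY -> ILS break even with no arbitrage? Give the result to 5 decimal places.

0.10746

Known legs of the cycle: 10.72 × 0.2028 × 2.164 × 1.978 = 9.305640694272
For no arbitrage the full-cycle product must be 1, so the missing rate is 1 / 9.305640694272 ≈ 0.1074617.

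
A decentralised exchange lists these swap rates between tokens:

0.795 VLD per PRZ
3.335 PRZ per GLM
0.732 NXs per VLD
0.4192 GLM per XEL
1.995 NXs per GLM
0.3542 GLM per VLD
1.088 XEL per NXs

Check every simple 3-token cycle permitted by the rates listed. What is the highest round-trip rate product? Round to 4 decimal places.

PRZ→VLD→GLM→PRZ: 0.795 × 0.3542 × 3.335 = 0.93910
XEL→GLM→NXs→XEL: 0.4192 × 1.995 × 1.088 = 0.90990
Maximum is PRZ→VLD→GLM→PRZ at 0.9391; no arbitrage — every cycle loses value.

0.9391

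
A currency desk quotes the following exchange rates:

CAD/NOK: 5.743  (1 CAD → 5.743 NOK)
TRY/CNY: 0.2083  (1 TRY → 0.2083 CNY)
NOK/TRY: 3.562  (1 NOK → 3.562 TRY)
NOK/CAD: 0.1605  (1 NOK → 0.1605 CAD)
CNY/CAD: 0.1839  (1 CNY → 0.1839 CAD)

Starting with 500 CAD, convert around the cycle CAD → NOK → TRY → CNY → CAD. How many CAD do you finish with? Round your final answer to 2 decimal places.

391.81

500 CAD × 5.743 = 2871.5 NOK
2871.5 NOK × 3.562 = 10228.283 TRY
10228.283 TRY × 0.2083 = 2130.5513489 CNY
2130.5513489 CNY × 0.1839 = 391.80839306271 CAD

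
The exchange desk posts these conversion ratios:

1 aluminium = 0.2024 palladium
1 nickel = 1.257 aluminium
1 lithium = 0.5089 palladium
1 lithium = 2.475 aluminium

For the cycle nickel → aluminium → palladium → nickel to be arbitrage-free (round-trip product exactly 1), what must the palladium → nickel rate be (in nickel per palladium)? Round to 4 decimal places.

Known legs of the cycle: 1.257 × 0.2024 = 0.2544168
For no arbitrage the full-cycle product must be 1, so the missing rate is 1 / 0.2544168 ≈ 3.930558.

3.9306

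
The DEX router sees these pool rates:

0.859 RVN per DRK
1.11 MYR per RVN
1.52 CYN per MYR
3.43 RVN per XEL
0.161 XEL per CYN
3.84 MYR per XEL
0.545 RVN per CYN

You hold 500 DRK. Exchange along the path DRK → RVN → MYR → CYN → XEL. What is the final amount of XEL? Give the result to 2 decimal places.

116.67

500 DRK × 0.859 = 429.5 RVN
429.5 RVN × 1.11 = 476.745 MYR
476.745 MYR × 1.52 = 724.6524 CYN
724.6524 CYN × 0.161 = 116.6690364 XEL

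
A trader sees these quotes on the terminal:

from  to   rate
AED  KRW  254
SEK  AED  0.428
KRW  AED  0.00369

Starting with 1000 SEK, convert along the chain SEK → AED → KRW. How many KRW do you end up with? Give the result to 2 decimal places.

108712.00

1000 SEK × 0.428 = 428 AED
428 AED × 254 = 108712 KRW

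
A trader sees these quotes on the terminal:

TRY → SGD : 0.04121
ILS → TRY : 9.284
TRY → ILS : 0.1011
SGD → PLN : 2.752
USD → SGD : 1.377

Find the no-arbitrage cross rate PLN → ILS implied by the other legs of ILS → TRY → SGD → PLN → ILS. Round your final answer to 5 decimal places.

0.94976

Known legs of the cycle: 9.284 × 0.04121 × 2.752 = 1.05289769728
For no arbitrage the full-cycle product must be 1, so the missing rate is 1 / 1.05289769728 ≈ 0.9497599.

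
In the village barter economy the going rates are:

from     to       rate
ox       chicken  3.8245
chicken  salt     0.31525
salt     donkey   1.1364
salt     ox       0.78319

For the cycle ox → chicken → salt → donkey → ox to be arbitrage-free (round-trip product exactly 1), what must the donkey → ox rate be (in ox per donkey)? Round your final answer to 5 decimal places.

0.72986

Known legs of the cycle: 3.8245 × 0.31525 × 1.1364 = 1.37012750745
For no arbitrage the full-cycle product must be 1, so the missing rate is 1 / 1.37012750745 ≈ 0.7298591.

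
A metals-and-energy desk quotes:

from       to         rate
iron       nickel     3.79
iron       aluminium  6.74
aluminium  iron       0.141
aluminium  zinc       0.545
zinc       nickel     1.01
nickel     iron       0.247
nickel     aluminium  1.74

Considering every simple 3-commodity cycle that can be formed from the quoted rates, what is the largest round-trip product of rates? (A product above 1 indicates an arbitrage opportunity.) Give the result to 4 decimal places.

aluminium→zinc→nickel→aluminium: 0.545 × 1.01 × 1.74 = 0.95778
aluminium→iron→nickel→aluminium: 0.141 × 3.79 × 1.74 = 0.92984
Maximum is aluminium→zinc→nickel→aluminium at 0.9578; no arbitrage — every cycle loses value.

0.9578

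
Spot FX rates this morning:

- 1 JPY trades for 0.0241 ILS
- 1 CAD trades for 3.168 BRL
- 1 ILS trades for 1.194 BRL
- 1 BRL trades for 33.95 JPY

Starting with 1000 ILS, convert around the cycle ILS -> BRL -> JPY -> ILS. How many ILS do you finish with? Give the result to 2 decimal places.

1000 ILS × 1.194 = 1194 BRL
1194 BRL × 33.95 = 40536.3 JPY
40536.3 JPY × 0.0241 = 976.92483 ILS

976.92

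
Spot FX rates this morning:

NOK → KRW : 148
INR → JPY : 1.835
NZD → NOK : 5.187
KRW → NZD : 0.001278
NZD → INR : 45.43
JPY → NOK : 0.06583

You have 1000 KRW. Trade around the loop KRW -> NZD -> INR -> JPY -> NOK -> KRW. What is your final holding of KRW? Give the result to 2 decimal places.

1000 KRW × 0.001278 = 1.278 NZD
1.278 NZD × 45.43 = 58.05954 INR
58.05954 INR × 1.835 = 106.5392559 JPY
106.5392559 JPY × 0.06583 = 7.013479215897 NOK
7.013479215897 NOK × 148 = 1037.994923952756 KRW

1037.99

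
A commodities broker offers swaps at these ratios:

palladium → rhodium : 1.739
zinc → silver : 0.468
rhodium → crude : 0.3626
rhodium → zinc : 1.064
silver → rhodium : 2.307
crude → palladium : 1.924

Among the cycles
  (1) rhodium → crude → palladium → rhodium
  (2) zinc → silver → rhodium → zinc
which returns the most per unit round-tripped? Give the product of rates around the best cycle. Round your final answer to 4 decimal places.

1.2132

(1) 0.3626 × 1.924 × 1.739 = 1.21320
(2) 0.468 × 2.307 × 1.064 = 1.14878
Highest is cycle (1) at 1.2132 (>1, arbitrage).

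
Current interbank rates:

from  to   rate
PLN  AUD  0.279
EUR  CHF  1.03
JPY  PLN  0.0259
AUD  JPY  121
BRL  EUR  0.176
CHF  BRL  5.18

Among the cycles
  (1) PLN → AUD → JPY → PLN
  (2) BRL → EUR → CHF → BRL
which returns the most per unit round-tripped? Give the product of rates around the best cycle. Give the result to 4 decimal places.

0.9390

(1) 0.279 × 121 × 0.0259 = 0.87436
(2) 0.176 × 1.03 × 5.18 = 0.93903
Highest is cycle (2) at 0.9390 (≤1, no arbitrage).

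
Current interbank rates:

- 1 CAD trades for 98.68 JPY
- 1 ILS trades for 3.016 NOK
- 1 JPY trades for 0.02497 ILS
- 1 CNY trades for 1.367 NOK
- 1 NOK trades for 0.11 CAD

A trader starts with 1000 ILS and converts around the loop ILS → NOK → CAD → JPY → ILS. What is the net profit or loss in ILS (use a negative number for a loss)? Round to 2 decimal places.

-182.53

1000 ILS × 3.016 = 3016 NOK
3016 NOK × 0.11 = 331.76 CAD
331.76 CAD × 98.68 = 32738.0768 JPY
32738.0768 JPY × 0.02497 = 817.469777696 ILS
Net change: 817.469777696 − 1000 = -182.530222304 ILS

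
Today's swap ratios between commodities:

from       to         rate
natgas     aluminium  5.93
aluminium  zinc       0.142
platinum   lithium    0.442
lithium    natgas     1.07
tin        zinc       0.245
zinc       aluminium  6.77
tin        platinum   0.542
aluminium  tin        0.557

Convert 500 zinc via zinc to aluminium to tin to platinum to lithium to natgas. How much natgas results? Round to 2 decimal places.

483.30

500 zinc × 6.77 = 3385 aluminium
3385 aluminium × 0.557 = 1885.445 tin
1885.445 tin × 0.542 = 1021.91119 platinum
1021.91119 platinum × 0.442 = 451.68474598 lithium
451.68474598 lithium × 1.07 = 483.3026781986 natgas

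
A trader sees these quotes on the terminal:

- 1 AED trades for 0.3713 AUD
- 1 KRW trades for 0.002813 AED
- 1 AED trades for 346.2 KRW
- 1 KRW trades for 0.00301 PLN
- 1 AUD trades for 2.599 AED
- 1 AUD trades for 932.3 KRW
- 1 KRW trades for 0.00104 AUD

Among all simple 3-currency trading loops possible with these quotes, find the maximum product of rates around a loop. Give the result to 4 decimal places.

KRW→AED→AUD→KRW: 0.002813 × 0.3713 × 932.3 = 0.97376
KRW→AUD→AED→KRW: 0.00104 × 2.599 × 346.2 = 0.93576
Maximum is KRW→AED→AUD→KRW at 0.9738; no arbitrage — every cycle loses value.

0.9738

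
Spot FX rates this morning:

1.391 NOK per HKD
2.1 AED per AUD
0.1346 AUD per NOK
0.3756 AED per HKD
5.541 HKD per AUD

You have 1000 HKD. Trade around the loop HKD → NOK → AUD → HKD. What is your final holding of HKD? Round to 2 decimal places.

1000 HKD × 1.391 = 1391 NOK
1391 NOK × 0.1346 = 187.2286 AUD
187.2286 AUD × 5.541 = 1037.4336726 HKD

1037.43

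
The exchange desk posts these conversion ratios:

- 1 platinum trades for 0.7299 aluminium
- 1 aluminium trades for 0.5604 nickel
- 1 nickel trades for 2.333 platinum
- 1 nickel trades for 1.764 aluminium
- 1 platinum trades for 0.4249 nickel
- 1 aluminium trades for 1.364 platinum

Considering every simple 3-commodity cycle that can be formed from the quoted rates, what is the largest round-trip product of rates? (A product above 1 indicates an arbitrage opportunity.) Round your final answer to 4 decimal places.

1.0224

platinum→nickel→aluminium→platinum: 0.4249 × 1.764 × 1.364 = 1.02235
platinum→aluminium→nickel→platinum: 0.7299 × 0.5604 × 2.333 = 0.95428
Maximum is platinum→nickel→aluminium→platinum at 1.0224; arbitrage exists.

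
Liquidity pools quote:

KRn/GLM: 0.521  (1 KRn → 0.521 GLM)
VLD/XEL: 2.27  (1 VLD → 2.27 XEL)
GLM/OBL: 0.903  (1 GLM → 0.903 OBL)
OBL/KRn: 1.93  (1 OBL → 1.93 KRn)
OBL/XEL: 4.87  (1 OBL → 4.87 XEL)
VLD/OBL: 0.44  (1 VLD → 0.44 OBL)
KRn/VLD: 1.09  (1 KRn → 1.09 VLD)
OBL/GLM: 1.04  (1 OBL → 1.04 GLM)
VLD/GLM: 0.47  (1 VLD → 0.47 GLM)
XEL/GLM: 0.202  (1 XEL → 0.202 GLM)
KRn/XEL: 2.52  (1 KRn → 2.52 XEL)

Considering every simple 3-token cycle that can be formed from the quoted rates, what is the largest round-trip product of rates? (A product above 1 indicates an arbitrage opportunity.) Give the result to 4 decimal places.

VLD→OBL→KRn→VLD: 0.44 × 1.93 × 1.09 = 0.92563
KRn→GLM→OBL→KRn: 0.521 × 0.903 × 1.93 = 0.90799
GLM→OBL→XEL→GLM: 0.903 × 4.87 × 0.202 = 0.88832
Maximum is VLD→OBL→KRn→VLD at 0.9256; no arbitrage — every cycle loses value.

0.9256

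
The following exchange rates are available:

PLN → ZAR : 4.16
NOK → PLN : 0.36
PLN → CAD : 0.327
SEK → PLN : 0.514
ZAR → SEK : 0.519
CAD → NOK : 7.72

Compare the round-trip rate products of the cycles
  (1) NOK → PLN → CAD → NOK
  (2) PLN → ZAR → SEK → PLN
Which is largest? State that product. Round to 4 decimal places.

1.1097

(1) 0.36 × 0.327 × 7.72 = 0.90880
(2) 4.16 × 0.519 × 0.514 = 1.10975
Highest is cycle (2) at 1.1097 (>1, arbitrage).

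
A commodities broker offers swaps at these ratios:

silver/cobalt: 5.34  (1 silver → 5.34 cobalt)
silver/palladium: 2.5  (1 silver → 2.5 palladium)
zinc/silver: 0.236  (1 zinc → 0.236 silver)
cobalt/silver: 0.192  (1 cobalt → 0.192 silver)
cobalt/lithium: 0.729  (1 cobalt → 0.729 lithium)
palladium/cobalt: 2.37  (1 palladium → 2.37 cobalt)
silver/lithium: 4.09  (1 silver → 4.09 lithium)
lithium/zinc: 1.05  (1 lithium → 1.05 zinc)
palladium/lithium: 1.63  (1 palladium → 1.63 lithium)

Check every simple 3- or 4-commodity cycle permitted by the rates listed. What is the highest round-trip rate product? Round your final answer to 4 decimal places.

1.1376

palladium→cobalt→silver→palladium: 2.37 × 0.192 × 2.5 = 1.13760
silver→lithium→zinc→silver: 4.09 × 1.05 × 0.236 = 1.01350
palladium→lithium→zinc→silver→palladium: 1.63 × 1.05 × 0.236 × 2.5 = 1.00979
silver→cobalt→lithium→zinc→silver: 5.34 × 0.729 × 1.05 × 0.236 = 0.96465
Maximum is palladium→cobalt→silver→palladium at 1.1376; arbitrage exists.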